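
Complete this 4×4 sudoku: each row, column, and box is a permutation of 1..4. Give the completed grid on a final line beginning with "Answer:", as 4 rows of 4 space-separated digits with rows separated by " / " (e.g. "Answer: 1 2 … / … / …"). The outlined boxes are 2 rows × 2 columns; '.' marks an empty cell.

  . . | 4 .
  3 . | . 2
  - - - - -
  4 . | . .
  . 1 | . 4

Step 1. [r4c1∈{2}] r4c1 is down to just 2. So r4c1=2.
Step 2. [r3c3∈{1,2,3}] row 3 places 2 nowhere but r3c3. So r3c3=2.
Step 3. [r1c4∈{1,3}] r1c4 is the only open cell in row 1 admitting 3 ⇒ r1c4=3.
Step 4. [r1c1∈{1}] nothing but 1 survives at r1c1, so r1c1=1.
Step 5. [r3c2∈{3}] r3c2 is down to just 3 ⇒ r3c2=3.
Step 6. [r3c4∈{1}] only 1 remains possible at r3c4. So r3c4=1.
Step 7. [r2c3∈{1}] r2c3 has the single candidate 1. So r2c3=1.
Step 8. [r4c3∈{3}] nothing but 3 survives at r4c3, so r4c3=3.
Step 9. [r1c2∈{2}] nothing but 2 survives at r1c2 ⇒ r1c2=2.
Step 10. [r2c2∈{4}] r2c2 is down to just 4 ⇒ r2c2=4.

Answer: 1 2 4 3 / 3 4 1 2 / 4 3 2 1 / 2 1 3 4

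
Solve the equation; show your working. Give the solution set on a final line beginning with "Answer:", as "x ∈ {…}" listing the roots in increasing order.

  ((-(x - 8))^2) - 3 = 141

Step 1. [((-(x - 8))^2) - 3 = 141] peel the -3: add 3 from each side. So sub: (-(x - 8))^2 = 144.
Step 2. [(-(x - 8))^2 = 144] 144 ≥ 0, LHS is (·)² — take ±√, so sqrt: -(x - 8) = 12 or -12.
Step 3. [-(x - 8) = 12 or -12] LHS negated; negate both sides. So neg: x - 8 = -12 or 12.
Step 4. [x - 8 = -12 or 12] 8 comes off first (add 8), so sub: x = -4 or 20.

Answer: x ∈ {-4, 20}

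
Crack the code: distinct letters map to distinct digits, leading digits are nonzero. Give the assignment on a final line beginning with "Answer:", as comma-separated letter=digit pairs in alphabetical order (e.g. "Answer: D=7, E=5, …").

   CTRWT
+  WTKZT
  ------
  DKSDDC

Step 1. [col 1: T + T ≡ C (mod 10)] column 1 (T + T ≡ C (mod 10), carry-in 0) doesn't pin T yet; pick T=4 and continue, so T=4.
Step 2. [D] the sum has 6 digits but both addends have 5; that extra leading digit D is the final carry, namely 1 ⇒ D=1.
Step 3. [col 1: T + T ≡ C (mod 10)] column 1 reads T+T+carry(0)=C with T=4; with digits 1,4 already taken and all letters distinct, the only value for C is 8. So C=8.
Step 4. [col 2: W + Z ≡ D (mod 10)] several values work for Z in column 2 (W + Z ≡ D (mod 10), carry-in 0); try Z=6. So Z=6.
Step 5. [col 2: W + Z ≡ D (mod 10)] column 2: given Z=6, D=1, carry-in 0, and digits 1,4,6,8 already taken and all letters distinct, W+Z≡D (mod 10) forces W=5, so W=5.
Step 6. [col 3: R + K ≡ D (mod 10)] no forcing yet in column 3 (carry-in 1); K=3 is free and consistent — try it ⇒ K=3.
Step 7. [col 3: R + K ≡ D (mod 10)] column 3: given K=3, D=1, carry-in 1, and digits 1,3,4,5,6,8 already taken and all letters distinct, R+K≡D (mod 10) forces R=7 ⇒ R=7.
Step 8. [col 4: T + T ≡ S (mod 10)] in column 4 we have T+T≡S with carry-in 1; given T=4 and digits 1,3,4,5,6,7,8 already taken and all letters distinct, that pins S to 9, so S=9.

Answer: C=8, D=1, K=3, R=7, S=9, T=4, W=5, Z=6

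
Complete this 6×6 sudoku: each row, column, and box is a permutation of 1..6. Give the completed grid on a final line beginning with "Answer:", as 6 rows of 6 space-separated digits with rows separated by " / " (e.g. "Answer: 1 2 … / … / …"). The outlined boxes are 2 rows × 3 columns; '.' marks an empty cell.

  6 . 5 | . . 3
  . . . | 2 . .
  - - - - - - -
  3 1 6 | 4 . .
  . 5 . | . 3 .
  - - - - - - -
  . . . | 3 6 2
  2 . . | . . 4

Step 1. [r1c4∈{1}] only 1 remains possible at r1c4 ⇒ r1c4=1.
Step 2. [r5c2∈{4}] r5c2's peers cover all but 4 ⇒ r5c2=4.
Step 3. [r5c3∈{1}] nothing but 1 survives at r5c3, so r5c3=1.
Step 4. [r4c1∈{4}] nothing but 4 survives at r4c1. So r4c1=4.
Step 5. [r2c2∈{3}] r2c2 is down to just 3 ⇒ r2c2=3.
Step 6. [r3c6∈{5}] nothing but 5 survives at r3c6, so r3c6=5.
Step 7. [r2c5∈{4,5}] 5 has one home in row 2: r2c5. So r2c5=5.
Step 8. [r4c4∈{6}] r4c4's peers cover all but 6. So r4c4=6.
Step 9. [r2c6∈{6}] r2c6 has the single candidate 6. So r2c6=6.
Step 10. [r1c5∈{4}] nothing but 4 survives at r1c5 ⇒ r1c5=4.
Step 11. [r6c3∈{3}] r6c3 is down to just 3, so r6c3=3.
Step 12. [r1c2∈{2}] nothing but 2 survives at r1c2. So r1c2=2.
Step 13. [r2c3∈{4}] r2c3's peers cover all but 4. So r2c3=4.
Step 14. [r5c1∈{5}] r5c1 has the single candidate 5, so r5c1=5.
Step 15. [r6c5∈{1}] r6c5 has the single candidate 1 ⇒ r6c5=1.
Step 16. [r6c4∈{5}] r6c4's peers cover all but 5, so r6c4=5.
Step 17. [r4c3∈{2}] r4c3's peers cover all but 2, so r4c3=2.
Step 18. [r6c2∈{6}] r6c2 is down to just 6. So r6c2=6.
Step 19. [r2c1∈{1}] r2c1 is down to just 1. So r2c1=1.
Step 20. [r3c5∈{2}] only 2 remains possible at r3c5, so r3c5=2.
Step 21. [r4c6∈{1}] r4c6 is down to just 1. So r4c6=1.

Answer: 6 2 5 1 4 3 / 1 3 4 2 5 6 / 3 1 6 4 2 5 / 4 5 2 6 3 1 / 5 4 1 3 6 2 / 2 6 3 5 1 4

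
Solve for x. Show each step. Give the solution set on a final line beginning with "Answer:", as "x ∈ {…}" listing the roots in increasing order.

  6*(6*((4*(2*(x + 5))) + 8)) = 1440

Step 1. [6*(6*((4*(2*(x + 5))) + 8)) = 1440] 6 out front; divide by 6, so div: 6*((4*(2*(x + 5))) + 8) = 240.
Step 2. [6*((4*(2*(x + 5))) + 8) = 240] divide by the outer 6. So div: (4*(2*(x + 5))) + 8 = 40.
Step 3. [(4*(2*(x + 5))) + 8 = 40] common factor 4 (LHS and 40) — divide through, so factor: (2*(x + 5)) + 2 = 10.
Step 4. [(2*(x + 5)) + 2 = 10] 2 | LHS and 2 | 10: pull 2 out, so factor: (x + 5) + 1 = 5.
Step 5. [(x + 5) + 1 = 5] 1 comes off first (subtract 1), so sub: x + 5 = 4.
Step 6. [x + 5 = 4] the outer +5 inverts by subtracting 5. So sub: x = -1.

Answer: x ∈ {-1}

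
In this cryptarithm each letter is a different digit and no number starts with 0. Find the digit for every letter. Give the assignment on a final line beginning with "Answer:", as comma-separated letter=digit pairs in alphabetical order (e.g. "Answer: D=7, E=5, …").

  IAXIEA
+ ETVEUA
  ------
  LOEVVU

Step 1. [col 1: A + A ≡ U (mod 10)] several values work for U in column 1 (A + A ≡ U (mod 10), carry-in 0); try U=2. So U=2.
Step 2. [col 1: A + A ≡ U (mod 10)] no forcing yet in column 1 (carry-in 0); A=6 is free and consistent — try it ⇒ A=6.
Step 3. [col 2: E + U ≡ V (mod 10)] several values work for E in column 2 (E + U ≡ V (mod 10), carry-in 1); try E=5. So E=5.
Step 4. [col 2: E + U ≡ V (mod 10)] from column 2 (E=5, U=2, carry-in 1, digits 2,5,6 already taken and all letters distinct): V must equal 8. So V=8.
Step 5. [col 3: I + E ≡ V (mod 10)] from column 3 (E=5, V=8, carry-in 0, digits 2,5,6,8 already taken and all letters distinct): I must equal 3, so I=3.
Step 6. [col 4: X + V ≡ E (mod 10)] in column 4 we have X+V≡E with carry-in 0; given V=8, E=5 and digits 2,3,5,6,8 already taken and all letters distinct, that pins X to 7. So X=7.
Step 7. [col 5: A + T ≡ O (mod 10)] from column 5 (A=6, carry-in 1, digits 2,3,5,6,7,8 already taken and all letters distinct): O must equal 1. So O=1.
Step 8. [col 5: A + T ≡ O (mod 10)] column 5: given A=6, O=1, carry-in 1, and digits 1,2,3,5,6,7,8 already taken and all letters distinct, A+T≡O (mod 10) forces T=4 ⇒ T=4.
Step 9. [col 6: I + E ≡ L (mod 10)] column 6 reads I+E+carry(1)=L with I=3, E=5; with digits 1,2,3,4,5,6,7,8 already taken and all letters distinct, the only value for L is 9, so L=9.

Answer: A=6, E=5, I=3, L=9, O=1, T=4, U=2, V=8, X=7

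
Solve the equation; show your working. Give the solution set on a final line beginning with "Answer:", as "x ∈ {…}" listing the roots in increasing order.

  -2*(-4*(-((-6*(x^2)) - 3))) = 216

Step 1. [-2*(-4*(-((-6*(x^2)) - 3))) = 216] divide by the outer -2 ⇒ div: -4*(-((-6*(x^2)) - 3)) = -108.
Step 2. [-4*(-((-6*(x^2)) - 3)) = -108] -4·(inner) — divide through by -4, so div: -((-6*(x^2)) - 3) = 27.
Step 3. [-((-6*(x^2)) - 3) = 27] LHS negated; negate both sides ⇒ neg: (-6*(x^2)) - 3 = -27.
Step 4. [(-6*(x^2)) - 3 = -27] add 3: x sits inside (… - 3). So sub: -6*(x^2) = -24.
Step 5. [-6*(x^2) = -24] LHS = -6·(…); ÷-6 both sides. So div: x^2 = 4.
Step 6. [x^2 = 4] √ both sides: 4 ≥ 0 gives two branches. So sqrt: x = 2 or -2.

Answer: x ∈ {-2, 2}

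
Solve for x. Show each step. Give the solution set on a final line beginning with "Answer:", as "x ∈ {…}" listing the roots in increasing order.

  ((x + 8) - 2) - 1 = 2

Step 1. [((x + 8) - 2) - 1 = 2] -1 is outermost — add 1 both sides, so sub: (x + 8) - 2 = 3.
Step 2. [(x + 8) - 2 = 3] peel the -2: add 2 from each side. So sub: x + 8 = 5.
Step 3. [x + 8 = 5] 8 comes off first (subtract 8) ⇒ sub: x = -3.

Answer: x ∈ {-3}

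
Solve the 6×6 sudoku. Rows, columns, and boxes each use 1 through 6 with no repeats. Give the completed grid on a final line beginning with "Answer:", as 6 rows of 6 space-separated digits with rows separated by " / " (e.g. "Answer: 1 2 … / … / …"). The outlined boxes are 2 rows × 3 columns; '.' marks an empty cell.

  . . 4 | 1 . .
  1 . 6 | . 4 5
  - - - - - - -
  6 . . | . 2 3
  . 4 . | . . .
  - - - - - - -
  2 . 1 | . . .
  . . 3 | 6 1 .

Step 1. [r4c4∈{5}] r4c4 has the single candidate 5 ⇒ r4c4=5.
Step 2. [r6c2∈{5}] r6c2's peers cover all but 5. So r6c2=5.
Step 3. [r2c4∈{2,3}] in col 4, 2 fits only at r2c4 ⇒ r2c4=2.
Step 4. [r1c5∈{3,6}] r1c5 is the only open cell in box 2 admitting 3 ⇒ r1c5=3.
Step 5. [r5c6∈{4}] only 4 remains possible at r5c6 ⇒ r5c6=4.
Step 6. [r4c5∈{6}] only 6 remains possible at r4c5 ⇒ r4c5=6.
Step 7. [r5c4∈{3}] nothing but 3 survives at r5c4. So r5c4=3.
Step 8. [r4c1∈{3}] nothing but 3 survives at r4c1. So r4c1=3.
Step 9. [r1c1∈{5}] r1c1's peers cover all but 5. So r1c1=5.
Step 10. [r3c3∈{5}] r3c3 is down to just 5, so r3c3=5.
Step 11. [r3c4∈{4}] r3c4 has the single candidate 4 ⇒ r3c4=4.
Step 12. [r1c2∈{2}] only 2 remains possible at r1c2. So r1c2=2.
Step 13. [r5c5∈{5}] nothing but 5 survives at r5c5, so r5c5=5.
Step 14. [r4c3∈{2}] r4c3's peers cover all but 2. So r4c3=2.
Step 15. [r5c2∈{6}] nothing but 6 survives at r5c2, so r5c2=6.
Step 16. [r6c1∈{4}] r6c1's peers cover all but 4 ⇒ r6c1=4.
Step 17. [r2c2∈{3}] only 3 remains possible at r2c2 ⇒ r2c2=3.
Step 18. [r1c6∈{6}] r1c6 is down to just 6 ⇒ r1c6=6.
Step 19. [r3c2∈{1}] r3c2 has the single candidate 1 ⇒ r3c2=1.
Step 20. [r6c6∈{2}] r6c6 has the single candidate 2, so r6c6=2.
Step 21. [r4c6∈{1}] only 1 remains possible at r4c6, so r4c6=1.

Answer: 5 2 4 1 3 6 / 1 3 6 2 4 5 / 6 1 5 4 2 3 / 3 4 2 5 6 1 / 2 6 1 3 5 4 / 4 5 3 6 1 2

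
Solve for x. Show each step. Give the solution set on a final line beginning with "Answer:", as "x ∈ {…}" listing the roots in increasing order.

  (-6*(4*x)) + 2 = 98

Step 1. [(-6*(4*x)) + 2 = 98] subtract 2: x sits inside (… + 2) ⇒ sub: -6*(4*x) = 96.
Step 2. [-6*(4*x) = 96] leading coefficient -6: divide by -6, so div: 4*x = -16.
Step 3. [4*x = -16] divide by the outer 4 ⇒ div: x = -4.

Answer: x ∈ {-4}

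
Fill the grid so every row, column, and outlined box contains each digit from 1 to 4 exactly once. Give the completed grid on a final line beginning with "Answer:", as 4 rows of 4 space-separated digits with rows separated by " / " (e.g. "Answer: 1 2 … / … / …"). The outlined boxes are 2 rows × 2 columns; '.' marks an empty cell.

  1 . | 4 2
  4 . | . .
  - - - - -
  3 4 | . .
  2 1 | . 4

Step 1. [r2c4∈{1,3}] 3 has one home in col 4: r2c4 ⇒ r2c4=3.
Step 2. [r3c4∈{1}] r3c4 is down to just 1, so r3c4=1.
Step 3. [r2c2∈{2}] r2c2 is down to just 2. So r2c2=2.
Step 4. [r2c3∈{1}] nothing but 1 survives at r2c3. So r2c3=1.
Step 5. [r3c3∈{2}] nothing but 2 survives at r3c3 ⇒ r3c3=2.
Step 6. [r1c2∈{3}] r1c2 has the single candidate 3, so r1c2=3.
Step 7. [r4c3∈{3}] r4c3 has the single candidate 3. So r4c3=3.

Answer: 1 3 4 2 / 4 2 1 3 / 3 4 2 1 / 2 1 3 4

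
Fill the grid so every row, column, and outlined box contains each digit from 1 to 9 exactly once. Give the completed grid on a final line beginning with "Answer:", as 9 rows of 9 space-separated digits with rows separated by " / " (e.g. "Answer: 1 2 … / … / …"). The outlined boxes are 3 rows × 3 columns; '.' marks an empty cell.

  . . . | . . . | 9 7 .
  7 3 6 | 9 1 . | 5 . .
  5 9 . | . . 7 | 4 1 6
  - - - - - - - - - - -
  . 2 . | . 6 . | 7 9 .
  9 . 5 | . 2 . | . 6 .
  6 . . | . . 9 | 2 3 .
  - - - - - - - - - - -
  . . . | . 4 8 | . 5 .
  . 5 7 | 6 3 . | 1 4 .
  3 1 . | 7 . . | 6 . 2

Step 1. [r3c4∈{2,3,8}] 3 has one home in row 3: r3c4. So r3c4=3.
Step 2. [r2c9∈{8}] only 8 remains possible at r2c9. So r2c9=8.
Step 3. [r2c6∈{2,4}] 4 has one home in row 2: r2c6. So r2c6=4.
Step 4. [r9c3∈{4,8,9}] across row 9, 4 lands solely at r9c3. So r9c3=4.
Step 5. [r7c1∈{2}] r7c1 has the single candidate 2 ⇒ r7c1=2.
Step 6. [r1c4∈{2,5,8}] r1c4 is the only open cell in col 4 admitting 2. So r1c4=2.
Step 7. [r9c6∈{5}] r9c6 has the single candidate 5, so r9c6=5.
Step 8. [r5c2∈{4,7,8}] 7 has one home in row 5: r5c2 ⇒ r5c2=7.
Step 9. [r7c4∈{1}] r7c4's peers cover all but 1. So r7c4=1.
Step 10. [r3c5∈{8}] nothing but 8 survives at r3c5. So r3c5=8.
Step 11. [r4c3∈{1,3,8}] col 3 places 3 nowhere but r4c3. So r4c3=3.
Step 12. [r4c6∈{1}] nothing but 1 survives at r4c6. So r4c6=1.
Step 13. [r1c1∈{1,4,8}] col 1 places 1 nowhere but r1c1 ⇒ r1c1=1.
Step 14. [r4c1∈{4,8}] r4c1 is the only open cell in col 1 admitting 4. So r4c1=4.
Step 15. [r4c4∈{5,8}] in row 4, 8 fits only at r4c4, so r4c4=8.
Step 16. [r6c4∈{4,5}] r6c4 is the only open cell in col 4 admitting 5 ⇒ r6c4=5.
Step 17. [r6c3∈{1,8}] col 3 places 1 nowhere but r6c3. So r6c3=1.
Step 18. [r7c9∈{3,7,9}] 7 has one home in row 7: r7c9 ⇒ r7c9=7.
Step 19. [r1c2∈{4,8}] row 1 places 4 nowhere but r1c2 ⇒ r1c2=4.
Step 20. [r6c9∈{4}] r6c9 is down to just 4. So r6c9=4.
Step 21. [r1c3∈{8}] nothing but 8 survives at r1c3, so r1c3=8.
Step 22. [r6c2∈{8}] r6c2 is down to just 8 ⇒ r6c2=8.
Step 23. [r1c9∈{3}] r1c9's peers cover all but 3, so r1c9=3.
Step 24. [r3c3∈{2}] r3c3 has the single candidate 2 ⇒ r3c3=2.
Step 25. [r1c5∈{5}] r1c5 is down to just 5, so r1c5=5.
Step 26. [r7c2∈{6}] r7c2's peers cover all but 6. So r7c2=6.
Step 27. [r9c5∈{9}] nothing but 9 survives at r9c5. So r9c5=9.
Step 28. [r7c7∈{3}] nothing but 3 survives at r7c7. So r7c7=3.
Step 29. [r4c9∈{5}] r4c9's peers cover all but 5 ⇒ r4c9=5.
Step 30. [r5c7∈{8}] r5c7's peers cover all but 8 ⇒ r5c7=8.
Step 31. [r2c8∈{2}] r2c8's peers cover all but 2 ⇒ r2c8=2.
Step 32. [r8c1∈{8}] r8c1 has the single candidate 8 ⇒ r8c1=8.
Step 33. [r5c9∈{1}] r5c9's peers cover all but 1. So r5c9=1.
Step 34. [r7c3∈{9}] r7c3 is down to just 9 ⇒ r7c3=9.
Step 35. [r6c5∈{7}] r6c5 is down to just 7. So r6c5=7.
Step 36. [r9c8∈{8}] r9c8 has the single candidate 8, so r9c8=8.
Step 37. [r8c6∈{2}] r8c6's peers cover all but 2. So r8c6=2.
Step 38. [r5c4∈{4}] r5c4 is down to just 4 ⇒ r5c4=4.
Step 39. [r8c9∈{9}] nothing but 9 survives at r8c9. So r8c9=9.
Step 40. [r1c6∈{6}] r1c6 has the single candidate 6. So r1c6=6.
Step 41. [r5c6∈{3}] r5c6 is down to just 3 ⇒ r5c6=3.

Answer: 1 4 8 2 5 6 9 7 3 / 7 3 6 9 1 4 5 2 8 / 5 9 2 3 8 7 4 1 6 / 4 2 3 8 6 1 7 9 5 / 9 7 5 4 2 3 8 6 1 / 6 8 1 5 7 9 2 3 4 / 2 6 9 1 4 8 3 5 7 / 8 5 7 6 3 2 1 4 9 / 3 1 4 7 9 5 6 8 2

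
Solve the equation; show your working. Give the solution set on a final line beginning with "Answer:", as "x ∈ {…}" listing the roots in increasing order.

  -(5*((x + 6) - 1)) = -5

Step 1. [-(5*((x + 6) - 1)) = -5] flip signs both sides. So neg: 5*((x + 6) - 1) = 5.
Step 2. [5*((x + 6) - 1) = 5] 5·(inner) — divide through by 5, so div: (x + 6) - 1 = 1.
Step 3. [(x + 6) - 1 = 1] -1 is outermost — add 1 both sides ⇒ sub: x + 6 = 2.
Step 4. [x + 6 = 2] +6 is outermost — subtract 6 both sides. So sub: x = -4.

Answer: x ∈ {-4}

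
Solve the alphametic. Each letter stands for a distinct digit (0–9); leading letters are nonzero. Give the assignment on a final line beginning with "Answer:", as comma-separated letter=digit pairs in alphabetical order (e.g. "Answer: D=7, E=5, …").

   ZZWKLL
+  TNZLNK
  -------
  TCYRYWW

Step 1. [T] the sum has 7 digits but both addends have 6; that extra leading digit T is the final carry, namely 1, so T=1.
Step 2. [col 1: L + K ≡ W (mod 10)] L=7 is one option consistent with column 1 (L + K ≡ W (mod 10), carry-in 0) — take it. So L=7.
Step 3. [col 1: L + K ≡ W (mod 10)] several values work for K in column 1 (L + K ≡ W (mod 10), carry-in 0); try K=6, so K=6.
Step 4. [col 1: L + K ≡ W (mod 10)] in column 1 we have L+K≡W with carry-in 0; given L=7, K=6 and digits 1,6,7 already taken and all letters distinct, that pins W to 3 ⇒ W=3.
Step 5. [col 2: L + N ≡ W (mod 10)] from column 2 (L=7, W=3, carry-in 1, digits 1,3,6,7 already taken and all letters distinct): N must equal 5, so N=5.
Step 6. [col 3: K + L ≡ Y (mod 10)] in column 3 we have K+L≡Y with carry-in 1; given K=6, L=7 and digits 1,3,5,6,7 already taken and all letters distinct, that pins Y to 4, so Y=4.
Step 7. [col 4: W + Z ≡ R (mod 10)] column 4: given W=3, carry-in 1, and digits 1,3,4,5,6,7 already taken and all letters distinct, W+Z≡R (mod 10) forces Z=8. So Z=8.
Step 8. [col 4: W + Z ≡ R (mod 10)] in column 4 we have W+Z≡R with carry-in 1; given W=3, Z=8 and digits 1,3,4,5,6,7,8 already taken and all letters distinct, that pins R to 2, so R=2.
Step 9. [col 6: Z + T ≡ C (mod 10)] in column 6 we have Z+T≡C with carry-in 1; given Z=8, T=1 and digits 1,2,3,4,5,6,7,8 already taken and all letters distinct, that pins C to 0 ⇒ C=0.

Answer: C=0, K=6, L=7, N=5, R=2, T=1, W=3, Y=4, Z=8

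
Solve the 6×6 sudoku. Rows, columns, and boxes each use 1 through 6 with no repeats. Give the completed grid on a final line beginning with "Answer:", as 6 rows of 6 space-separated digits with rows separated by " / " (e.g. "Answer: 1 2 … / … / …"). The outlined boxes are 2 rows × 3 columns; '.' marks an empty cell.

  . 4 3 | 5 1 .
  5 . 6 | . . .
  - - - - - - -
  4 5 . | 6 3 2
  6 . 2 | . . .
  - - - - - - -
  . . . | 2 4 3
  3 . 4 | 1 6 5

Step 1. [r2c2∈{1,2}] row 2 places 1 nowhere but r2c2. So r2c2=1.
Step 2. [r2c6∈{4}] nothing but 4 survives at r2c6. So r2c6=4.
Step 3. [r5c3∈{1,5}] across row 5, 5 lands solely at r5c3. So r5c3=5.
Step 4. [r5c2∈{6}] nothing but 6 survives at r5c2, so r5c2=6.
Step 5. [r5c1∈{1}] r5c1 has the single candidate 1, so r5c1=1.
Step 6. [r2c5∈{2}] only 2 remains possible at r2c5, so r2c5=2.
Step 7. [r4c6∈{1}] nothing but 1 survives at r4c6, so r4c6=1.
Step 8. [r4c5∈{5}] r4c5's peers cover all but 5 ⇒ r4c5=5.
Step 9. [r2c4∈{3}] r2c4's peers cover all but 3 ⇒ r2c4=3.
Step 10. [r6c2∈{2}] r6c2 is down to just 2, so r6c2=2.
Step 11. [r3c3∈{1}] only 1 remains possible at r3c3. So r3c3=1.
Step 12. [r4c4∈{4}] r4c4 is down to just 4. So r4c4=4.
Step 13. [r4c2∈{3}] r4c2 is down to just 3 ⇒ r4c2=3.
Step 14. [r1c1∈{2}] r1c1 is down to just 2, so r1c1=2.
Step 15. [r1c6∈{6}] r1c6 is down to just 6, so r1c6=6.

Answer: 2 4 3 5 1 6 / 5 1 6 3 2 4 / 4 5 1 6 3 2 / 6 3 2 4 5 1 / 1 6 5 2 4 3 / 3 2 4 1 6 5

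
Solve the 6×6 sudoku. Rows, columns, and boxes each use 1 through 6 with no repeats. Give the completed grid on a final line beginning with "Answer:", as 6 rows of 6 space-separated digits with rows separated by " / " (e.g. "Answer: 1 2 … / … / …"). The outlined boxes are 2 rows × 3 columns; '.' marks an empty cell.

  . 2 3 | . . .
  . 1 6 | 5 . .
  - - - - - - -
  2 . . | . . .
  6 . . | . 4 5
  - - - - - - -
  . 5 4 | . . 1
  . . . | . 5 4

Step 1. [r5c1∈{3}] nothing but 3 survives at r5c1, so r5c1=3.
Step 2. [r4c4∈{1,2,3}] in row 4, 2 fits only at r4c4, so r4c4=2.
Step 3. [r5c4∈{6}] nothing but 6 survives at r5c4. So r5c4=6.
Step 4. [r4c3∈{1}] r4c3 has the single candidate 1. So r4c3=1.
Step 5. [r2c6∈{2,3}] col 6 places 2 nowhere but r2c6, so r2c6=2.
Step 6. [r3c6∈{3,6}] r3c6 is the only open cell in col 6 admitting 3 ⇒ r3c6=3.
Step 7. [r3c4∈{1}] only 1 remains possible at r3c4 ⇒ r3c4=1.
Step 8. [r1c5∈{1,6}] in row 1, 1 fits only at r1c5, so r1c5=1.
Step 9. [r1c1∈{4,5}] 5 has one home in row 1: r1c1, so r1c1=5.
Step 10. [r3c2∈{4}] r3c2 has the single candidate 4. So r3c2=4.
Step 11. [r1c6∈{6}] r1c6 is down to just 6. So r1c6=6.
Step 12. [r5c5∈{2}] only 2 remains possible at r5c5, so r5c5=2.
Step 13. [r6c2∈{6}] nothing but 6 survives at r6c2. So r6c2=6.
Step 14. [r2c1∈{4}] nothing but 4 survives at r2c1, so r2c1=4.
Step 15. [r6c3∈{2}] nothing but 2 survives at r6c3 ⇒ r6c3=2.
Step 16. [r3c3∈{5}] only 5 remains possible at r3c3 ⇒ r3c3=5.
Step 17. [r2c5∈{3}] r2c5's peers cover all but 3, so r2c5=3.
Step 18. [r6c1∈{1}] only 1 remains possible at r6c1. So r6c1=1.
Step 19. [r6c4∈{3}] only 3 remains possible at r6c4. So r6c4=3.
Step 20. [r1c4∈{4}] nothing but 4 survives at r1c4, so r1c4=4.
Step 21. [r4c2∈{3}] nothing but 3 survives at r4c2 ⇒ r4c2=3.
Step 22. [r3c5∈{6}] r3c5 has the single candidate 6, so r3c5=6.

Answer: 5 2 3 4 1 6 / 4 1 6 5 3 2 / 2 4 5 1 6 3 / 6 3 1 2 4 5 / 3 5 4 6 2 1 / 1 6 2 3 5 4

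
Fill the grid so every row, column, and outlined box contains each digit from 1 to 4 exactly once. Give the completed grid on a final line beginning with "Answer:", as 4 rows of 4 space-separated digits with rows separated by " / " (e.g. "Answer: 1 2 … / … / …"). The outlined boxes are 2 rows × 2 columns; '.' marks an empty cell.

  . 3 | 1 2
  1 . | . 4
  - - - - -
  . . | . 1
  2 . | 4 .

Step 1. [r3c1∈{3,4}] in col 1, 3 fits only at r3c1, so r3c1=3.
Step 2. [r1c1∈{4}] r1c1's peers cover all but 4, so r1c1=4.
Step 3. [r4c4∈{3}] r4c4 has the single candidate 3 ⇒ r4c4=3.
Step 4. [r3c3∈{2}] nothing but 2 survives at r3c3, so r3c3=2.
Step 5. [r2c3∈{3}] only 3 remains possible at r2c3. So r2c3=3.
Step 6. [r2c2∈{2}] nothing but 2 survives at r2c2. So r2c2=2.
Step 7. [r3c2∈{4}] r3c2's peers cover all but 4. So r3c2=4.
Step 8. [r4c2∈{1}] r4c2 is down to just 1 ⇒ r4c2=1.

Answer: 4 3 1 2 / 1 2 3 4 / 3 4 2 1 / 2 1 4 3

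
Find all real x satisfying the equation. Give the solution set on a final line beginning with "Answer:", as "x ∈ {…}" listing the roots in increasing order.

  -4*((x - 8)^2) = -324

Step 1. [-4*((x - 8)^2) = -324] LHS = -4·(…); ÷-4 both sides. So div: (x - 8)^2 = 81.
Step 2. [(x - 8)^2 = 81] √ both sides: 81 ≥ 0 gives two branches ⇒ sqrt: x - 8 = 9 or -9.
Step 3. [x - 8 = 9 or -9] add 8: x sits inside (… - 8). So sub: x = 17 or -1.

Answer: x ∈ {-1, 17}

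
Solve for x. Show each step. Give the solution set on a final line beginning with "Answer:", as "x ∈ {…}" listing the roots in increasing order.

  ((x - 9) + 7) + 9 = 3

Step 1. [((x - 9) + 7) + 9 = 3] 9 comes off first (subtract 9). So sub: (x - 9) + 7 = -6.
Step 2. [(x - 9) + 7 = -6] +7 is outermost — subtract 7 both sides, so sub: x - 9 = -13.
Step 3. [x - 9 = -13] 9 comes off first (add 9), so sub: x = -4.

Answer: x ∈ {-4}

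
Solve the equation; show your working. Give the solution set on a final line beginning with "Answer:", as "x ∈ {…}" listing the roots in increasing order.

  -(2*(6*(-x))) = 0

Step 1. [-(2*(6*(-x))) = 0] flip signs both sides. So neg: 2*(6*(-x)) = 0.
Step 2. [2*(6*(-x)) = 0] leading coefficient 2: divide by 2. So div: 6*(-x) = 0.
Step 3. [6*(-x) = 0] 6 out front; divide by 6 ⇒ div: -x = 0.
Step 4. [-x = 0] leading − — multiply by −1 ⇒ neg: x = 0.

Answer: x ∈ {0}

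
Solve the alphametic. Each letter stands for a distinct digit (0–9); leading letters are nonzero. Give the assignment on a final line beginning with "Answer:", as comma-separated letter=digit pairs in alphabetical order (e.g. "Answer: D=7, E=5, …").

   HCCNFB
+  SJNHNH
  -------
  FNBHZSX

Step 1. [col 1: B + H ≡ X (mod 10)] column 1 (B + H ≡ X (mod 10), carry-in 0) doesn't pin X yet; pick X=0 and continue. So X=0.
Step 2. [col 1: B + H ≡ X (mod 10)] no forcing yet in column 1 (carry-in 0); B=3 is free and consistent — try it ⇒ B=3.
Step 3. [F] F is the leading digit of a 7-digit sum of two 6-digit numbers; the final carry is exactly 1. So F=1.
Step 4. [col 1: B + H ≡ X (mod 10)] column 1: given B=3, X=0, carry-in 0, and digits 0,1,3 already taken and all letters distinct, B+H≡X (mod 10) forces H=7, so H=7.
Step 5. [col 2: F + N ≡ S (mod 10)] S=4 is one option consistent with column 2 (F + N ≡ S (mod 10), carry-in 1) — take it, so S=4.
Step 6. [col 2: F + N ≡ S (mod 10)] column 2: given F=1, S=4, carry-in 1, and digits 0,1,3,4,7 already taken and all letters distinct, F+N≡S (mod 10) forces N=2. So N=2.
Step 7. [col 3: N + H ≡ Z (mod 10)] from column 3 (N=2, H=7, carry-in 0, digits 0,1,2,3,4,7 already taken and all letters distinct): Z must equal 9. So Z=9.
Step 8. [col 4: C + N ≡ H (mod 10)] from column 4 (N=2, H=7, carry-in 0, digits 0,1,2,3,4,7,9 already taken and all letters distinct): C must equal 5. So C=5.
Step 9. [col 5: C + J ≡ B (mod 10)] in column 5 we have C+J≡B with carry-in 0; given C=5, B=3 and digits 0,1,2,3,4,5,7,9 already taken and all letters distinct, that pins J to 8 ⇒ J=8.

Answer: B=3, C=5, F=1, H=7, J=8, N=2, S=4, X=0, Z=9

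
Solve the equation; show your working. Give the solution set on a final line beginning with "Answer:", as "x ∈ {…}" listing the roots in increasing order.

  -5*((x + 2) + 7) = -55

Step 1. [-5*((x + 2) + 7) = -55] -5 out front; divide by -5, so div: (x + 2) + 7 = 11.
Step 2. [(x + 2) + 7 = 11] 7 comes off first (subtract 7) ⇒ sub: x + 2 = 4.
Step 3. [x + 2 = 4] +2 is outermost — subtract 2 both sides. So sub: x = 2.

Answer: x ∈ {2}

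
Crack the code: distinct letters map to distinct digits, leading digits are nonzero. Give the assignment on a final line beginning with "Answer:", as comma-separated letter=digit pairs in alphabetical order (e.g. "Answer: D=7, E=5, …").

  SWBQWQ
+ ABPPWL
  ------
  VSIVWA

Step 1. [col 1: Q + L ≡ A (mod 10)] several values work for A in column 1 (Q + L ≡ A (mod 10), carry-in 0); try A=1, so A=1.
Step 2. [col 1: Q + L ≡ A (mod 10)] several values work for L in column 1 (Q + L ≡ A (mod 10), carry-in 0); try L=8, so L=8.
Step 3. [col 1: Q + L ≡ A (mod 10)] column 1: given L=8, A=1, carry-in 0, and digits 1,8 already taken and all letters distinct, Q+L≡A (mod 10) forces Q=3. So Q=3.
Step 4. [col 2: W + W ≡ W (mod 10)] in column 2 we have W+W≡W with carry-in 1; given nothing yet and digits 1,3,8 already taken and all letters distinct, that pins W to 9. So W=9.
Step 5. [col 3: Q + P ≡ V (mod 10)] several values work for P in column 3 (Q + P ≡ V (mod 10), carry-in 1); try P=2. So P=2.
Step 6. [col 3: Q + P ≡ V (mod 10)] column 3 reads Q+P+carry(1)=V with Q=3, P=2; with digits 1,2,3,8,9 already taken and all letters distinct, the only value for V is 6. So V=6.
Step 7. [col 4: B + P ≡ I (mod 10)] column 4: given P=2, carry-in 0, and digits 1,2,3,6,8,9 already taken and all letters distinct, B+P≡I (mod 10) forces B=5 ⇒ B=5.
Step 8. [col 4: B + P ≡ I (mod 10)] column 4: given B=5, P=2, carry-in 0, and digits 1,2,3,5,6,8,9 already taken and all letters distinct, B+P≡I (mod 10) forces I=7, so I=7.
Step 9. [col 5: W + B ≡ S (mod 10)] from column 5 (W=9, B=5, carry-in 0, digits 1,2,3,5,6,7,8,9 already taken and all letters distinct): S must equal 4 ⇒ S=4.

Answer: A=1, B=5, I=7, L=8, P=2, Q=3, S=4, V=6, W=9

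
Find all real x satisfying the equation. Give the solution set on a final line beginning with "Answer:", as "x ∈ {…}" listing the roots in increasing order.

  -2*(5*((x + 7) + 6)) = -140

Step 1. [-2*(5*((x + 7) + 6)) = -140] leading coefficient -2: divide by -2, so div: 5*((x + 7) + 6) = 70.
Step 2. [5*((x + 7) + 6) = 70] divide by the outer 5 ⇒ div: (x + 7) + 6 = 14.
Step 3. [(x + 7) + 6 = 14] +6 is outermost — subtract 6 both sides. So sub: x + 7 = 8.
Step 4. [x + 7 = 8] +7 is outermost — subtract 7 both sides ⇒ sub: x = 1.

Answer: x ∈ {1}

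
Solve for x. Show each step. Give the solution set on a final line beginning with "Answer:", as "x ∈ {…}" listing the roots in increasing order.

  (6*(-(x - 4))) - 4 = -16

Step 1. [(6*(-(x - 4))) - 4 = -16] the outer -4 inverts by adding 4, so sub: 6*(-(x - 4)) = -12.
Step 2. [6*(-(x - 4)) = -12] 6 out front; divide by 6. So div: -(x - 4) = -2.
Step 3. [-(x - 4) = -2] leading − — multiply by −1, so neg: x - 4 = 2.
Step 4. [x - 4 = 2] peel the -4: add 4 from each side, so sub: x = 6.

Answer: x ∈ {6}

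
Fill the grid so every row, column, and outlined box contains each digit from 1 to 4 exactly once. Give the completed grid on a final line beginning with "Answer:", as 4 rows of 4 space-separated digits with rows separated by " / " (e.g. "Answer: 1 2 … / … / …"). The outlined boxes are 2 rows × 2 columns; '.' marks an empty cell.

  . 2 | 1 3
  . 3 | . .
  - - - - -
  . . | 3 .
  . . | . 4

Step 1. [r4c3∈{2}] only 2 remains possible at r4c3 ⇒ r4c3=2.
Step 2. [r4c2∈{1}] r4c2's peers cover all but 1 ⇒ r4c2=1.
Step 3. [r1c1∈{4}] r1c1's peers cover all but 4 ⇒ r1c1=4.
Step 4. [r3c2∈{4}] only 4 remains possible at r3c2, so r3c2=4.
Step 5. [r2c3∈{4}] r2c3 is down to just 4, so r2c3=4.
Step 6. [r2c4∈{2}] r2c4 has the single candidate 2. So r2c4=2.
Step 7. [r2c1∈{1}] nothing but 1 survives at r2c1 ⇒ r2c1=1.
Step 8. [r4c1∈{3}] r4c1 is down to just 3 ⇒ r4c1=3.
Step 9. [r3c4∈{1}] r3c4 has the single candidate 1, so r3c4=1.
Step 10. [r3c1∈{2}] r3c1 is down to just 2, so r3c1=2.

Answer: 4 2 1 3 / 1 3 4 2 / 2 4 3 1 / 3 1 2 4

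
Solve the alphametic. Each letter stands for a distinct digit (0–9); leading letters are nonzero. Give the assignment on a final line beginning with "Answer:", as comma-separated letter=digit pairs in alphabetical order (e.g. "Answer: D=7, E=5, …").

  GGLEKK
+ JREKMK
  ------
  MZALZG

Step 1. [col 1: K + K ≡ G (mod 10)] G=4 is one option consistent with column 1 (K + K ≡ G (mod 10), carry-in 0) — take it. So G=4.
Step 2. [col 1: K + K ≡ G (mod 10)] several values work for K in column 1 (K + K ≡ G (mod 10), carry-in 0); try K=2, so K=2.
Step 3. [col 2: K + M ≡ Z (mod 10)] Z=7 is one option consistent with column 2 (K + M ≡ Z (mod 10), carry-in 0) — take it, so Z=7.
Step 4. [col 2: K + M ≡ Z (mod 10)] column 2: given K=2, Z=7, carry-in 0, and digits 2,4,7 already taken and all letters distinct, K+M≡Z (mod 10) forces M=5, so M=5.
Step 5. [col 3: E + K ≡ L (mod 10)] several values work for L in column 3 (E + K ≡ L (mod 10), carry-in 0); try L=0 ⇒ L=0.
Step 6. [col 3: E + K ≡ L (mod 10)] column 3: given K=2, L=0, carry-in 0, and digits 0,2,4,5,7 already taken and all letters distinct, E+K≡L (mod 10) forces E=8, so E=8.
Step 7. [col 4: L + E ≡ A (mod 10)] column 4 reads L+E+carry(1)=A with L=0, E=8; with digits 0,2,4,5,7,8 already taken and all letters distinct, the only value for A is 9 ⇒ A=9.
Step 8. [col 5: G + R ≡ Z (mod 10)] column 5 reads G+R+carry(0)=Z with G=4, Z=7; with digits 0,2,4,5,7,8,9 already taken and all letters distinct, the only value for R is 3. So R=3.
Step 9. [col 6: G + J ≡ M (mod 10)] column 6: given G=4, M=5, carry-in 0, and digits 0,2,3,4,5,7,8,9 already taken and all letters distinct, G+J≡M (mod 10) forces J=1. So J=1.

Answer: A=9, E=8, G=4, J=1, K=2, L=0, M=5, R=3, Z=7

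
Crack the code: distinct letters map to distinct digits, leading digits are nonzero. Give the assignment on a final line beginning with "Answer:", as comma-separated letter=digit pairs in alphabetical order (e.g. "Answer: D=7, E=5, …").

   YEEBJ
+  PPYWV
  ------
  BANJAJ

Step 1. [col 1: J + V ≡ J (mod 10)] from column 1 (nothing yet, carry-in 0, all letters distinct, none taken yet): V must equal 0, so V=0.
Step 2. [col 1: J + V ≡ J (mod 10)] J=2 is one option consistent with column 1 (J + V ≡ J (mod 10), carry-in 0) — take it ⇒ J=2.
Step 3. [col 2: B + W ≡ A (mod 10)] B=1 is one option consistent with column 2 (B + W ≡ A (mod 10), carry-in 0) — take it. So B=1.
Step 4. [col 2: B + W ≡ A (mod 10)] A=4 is one option consistent with column 2 (B + W ≡ A (mod 10), carry-in 0) — take it ⇒ A=4.
Step 5. [col 2: B + W ≡ A (mod 10)] in column 2 we have B+W≡A with carry-in 0; given B=1, A=4 and digits 0,1,2,4 already taken and all letters distinct, that pins W to 3. So W=3.
Step 6. [col 3: E + Y ≡ J (mod 10)] column 3 (E + Y ≡ J (mod 10), carry-in 0) doesn't pin Y yet; pick Y=5 and continue, so Y=5.
Step 7. [col 3: E + Y ≡ J (mod 10)] column 3: given Y=5, J=2, carry-in 0, and digits 0,1,2,3,4,5 already taken and all letters distinct, E+Y≡J (mod 10) forces E=7. So E=7.
Step 8. [col 4: E + P ≡ N (mod 10)] column 4: given E=7, carry-in 1, and digits 0,1,2,3,4,5,7 already taken and all letters distinct, E+P≡N (mod 10) forces P=8, so P=8.
Step 9. [col 4: E + P ≡ N (mod 10)] in column 4 we have E+P≡N with carry-in 1; given E=7, P=8 and digits 0,1,2,3,4,5,7,8 already taken and all letters distinct, that pins N to 6, so N=6.

Answer: A=4, B=1, E=7, J=2, N=6, P=8, V=0, W=3, Y=5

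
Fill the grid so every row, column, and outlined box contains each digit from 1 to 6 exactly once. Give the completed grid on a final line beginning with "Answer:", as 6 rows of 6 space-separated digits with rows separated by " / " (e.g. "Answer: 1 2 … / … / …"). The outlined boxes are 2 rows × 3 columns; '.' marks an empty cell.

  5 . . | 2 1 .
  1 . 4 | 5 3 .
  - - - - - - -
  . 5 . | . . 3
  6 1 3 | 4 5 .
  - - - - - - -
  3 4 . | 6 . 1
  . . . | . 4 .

Step 1. [r6c1∈{2}] only 2 remains possible at r6c1. So r6c1=2.
Step 2. [r1c3∈{6}] r1c3 is down to just 6. So r1c3=6.
Step 3. [r3c3∈{2}] nothing but 2 survives at r3c3 ⇒ r3c3=2.
Step 4. [r6c6∈{5}] r6c6's peers cover all but 5 ⇒ r6c6=5.
Step 5. [r5c3∈{5}] nothing but 5 survives at r5c3, so r5c3=5.
Step 6. [r2c2∈{2}] r2c2 has the single candidate 2, so r2c2=2.
Step 7. [r3c1∈{4}] nothing but 4 survives at r3c1 ⇒ r3c1=4.
Step 8. [r3c4∈{1}] nothing but 1 survives at r3c4, so r3c4=1.
Step 9. [r2c6∈{6}] only 6 remains possible at r2c6. So r2c6=6.
Step 10. [r6c4∈{3}] r6c4's peers cover all but 3 ⇒ r6c4=3.
Step 11. [r6c3∈{1}] r6c3 has the single candidate 1 ⇒ r6c3=1.
Step 12. [r1c2∈{3}] r1c2's peers cover all but 3. So r1c2=3.
Step 13. [r1c6∈{4}] r1c6 is down to just 4. So r1c6=4.
Step 14. [r4c6∈{2}] r4c6's peers cover all but 2 ⇒ r4c6=2.
Step 15. [r3c5∈{6}] r3c5's peers cover all but 6 ⇒ r3c5=6.
Step 16. [r5c5∈{2}] r5c5's peers cover all but 2. So r5c5=2.
Step 17. [r6c2∈{6}] r6c2 is down to just 6. So r6c2=6.

Answer: 5 3 6 2 1 4 / 1 2 4 5 3 6 / 4 5 2 1 6 3 / 6 1 3 4 5 2 / 3 4 5 6 2 1 / 2 6 1 3 4 5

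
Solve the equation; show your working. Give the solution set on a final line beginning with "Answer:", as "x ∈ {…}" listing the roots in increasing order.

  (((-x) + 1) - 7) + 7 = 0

Step 1. [(((-x) + 1) - 7) + 7 = 0] the outer +7 inverts by subtracting 7, so sub: ((-x) + 1) - 7 = -7.
Step 2. [((-x) + 1) - 7 = -7] add 7: x sits inside (… - 7) ⇒ sub: (-x) + 1 = 0.
Step 3. [(-x) + 1 = 0] subtract 1: x sits inside (… + 1) ⇒ sub: -x = -1.
Step 4. [-x = -1] flip signs both sides ⇒ neg: x = 1.

Answer: x ∈ {1}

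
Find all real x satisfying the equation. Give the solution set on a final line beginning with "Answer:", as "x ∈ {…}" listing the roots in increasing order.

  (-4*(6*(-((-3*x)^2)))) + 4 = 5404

Step 1. [(-4*(6*(-((-3*x)^2)))) + 4 = 5404] peel the +4: subtract 4 from each side, so sub: -4*(6*(-((-3*x)^2))) = 5400.
Step 2. [-4*(6*(-((-3*x)^2))) = 5400] divide by the outer -4. So div: 6*(-((-3*x)^2)) = -1350.
Step 3. [6*(-((-3*x)^2)) = -1350] leading coefficient 6: divide by 6 ⇒ div: -((-3*x)^2) = -225.
Step 4. [-((-3*x)^2) = -225] flip signs both sides ⇒ neg: (-3*x)^2 = 225.
Step 5. [(-3*x)^2 = 225] LHS squared, RHS 225 ≥ 0: apply √ (±), so sqrt: -3*x = 15 or -15.
Step 6. [-3*x = 15 or -15] -3 out front; divide by -3, so div: x = -5 or 5.

Answer: x ∈ {-5, 5}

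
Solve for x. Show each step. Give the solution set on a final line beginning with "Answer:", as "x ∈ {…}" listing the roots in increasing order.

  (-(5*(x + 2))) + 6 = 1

Step 1. [(-(5*(x + 2))) + 6 = 1] +6 is outermost — subtract 6 both sides, so sub: -(5*(x + 2)) = -5.
Step 2. [-(5*(x + 2)) = -5] LHS negated; negate both sides, so neg: 5*(x + 2) = 5.
Step 3. [5*(x + 2) = 5] LHS = 5·(…); ÷5 both sides, so div: x + 2 = 1.
Step 4. [x + 2 = 1] +2 is outermost — subtract 2 both sides, so sub: x = -1.

Answer: x ∈ {-1}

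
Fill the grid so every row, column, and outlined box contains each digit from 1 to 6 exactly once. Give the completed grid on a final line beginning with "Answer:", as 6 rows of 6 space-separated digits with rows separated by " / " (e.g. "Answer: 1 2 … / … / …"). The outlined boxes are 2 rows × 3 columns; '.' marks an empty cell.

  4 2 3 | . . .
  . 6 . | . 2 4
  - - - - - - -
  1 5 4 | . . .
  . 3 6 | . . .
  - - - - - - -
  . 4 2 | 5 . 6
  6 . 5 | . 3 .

Step 1. [r5c5∈{1}] r5c5's peers cover all but 1. So r5c5=1.
Step 2. [r6c6∈{2}] r6c6 has the single candidate 2, so r6c6=2.
Step 3. [r3c4∈{2,3,6}] row 3 places 2 nowhere but r3c4 ⇒ r3c4=2.
Step 4. [r1c4∈{1,6}] col 4 places 6 nowhere but r1c4 ⇒ r1c4=6.
Step 5. [r1c6∈{1,5}] 1 has one home in row 1: r1c6 ⇒ r1c6=1.
Step 6. [r4c5∈{4,5}] in col 5, 4 fits only at r4c5, so r4c5=4.
Step 7. [r2c4∈{3}] r2c4's peers cover all but 3, so r2c4=3.
Step 8. [r4c6∈{5}] r4c6's peers cover all but 5 ⇒ r4c6=5.
Step 9. [r4c4∈{1}] nothing but 1 survives at r4c4 ⇒ r4c4=1.
Step 10. [r2c3∈{1}] only 1 remains possible at r2c3 ⇒ r2c3=1.
Step 11. [r2c1∈{5}] r2c1 is down to just 5, so r2c1=5.
Step 12. [r6c4∈{4}] r6c4 has the single candidate 4. So r6c4=4.
Step 13. [r1c5∈{5}] r1c5's peers cover all but 5. So r1c5=5.
Step 14. [r6c2∈{1}] r6c2 is down to just 1, so r6c2=1.
Step 15. [r4c1∈{2}] r4c1's peers cover all but 2, so r4c1=2.
Step 16. [r3c5∈{6}] nothing but 6 survives at r3c5. So r3c5=6.
Step 17. [r3c6∈{3}] only 3 remains possible at r3c6, so r3c6=3.
Step 18. [r5c1∈{3}] nothing but 3 survives at r5c1 ⇒ r5c1=3.

Answer: 4 2 3 6 5 1 / 5 6 1 3 2 4 / 1 5 4 2 6 3 / 2 3 6 1 4 5 / 3 4 2 5 1 6 / 6 1 5 4 3 2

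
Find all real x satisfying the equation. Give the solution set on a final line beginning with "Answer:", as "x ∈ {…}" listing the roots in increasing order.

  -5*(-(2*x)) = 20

Step 1. [-5*(-(2*x)) = 20] LHS = -5·(…); ÷-5 both sides ⇒ div: -(2*x) = -4.
Step 2. [-(2*x) = -4] LHS negated; negate both sides. So neg: 2*x = 4.
Step 3. [2*x = 4] 2·(inner) — divide through by 2 ⇒ div: x = 2.

Answer: x ∈ {2}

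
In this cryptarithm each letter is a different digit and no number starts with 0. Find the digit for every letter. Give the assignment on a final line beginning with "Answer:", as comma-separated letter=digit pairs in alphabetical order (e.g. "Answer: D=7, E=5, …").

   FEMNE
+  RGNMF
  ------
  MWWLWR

Step 1. [col 1: E + F ≡ R (mod 10)] no forcing yet in column 1 (carry-in 0); E=9 is free and consistent — try it ⇒ E=9.
Step 2. [col 1: E + F ≡ R (mod 10)] several values work for R in column 1 (E + F ≡ R (mod 10), carry-in 0); try R=6 ⇒ R=6.
Step 3. [col 1: E + F ≡ R (mod 10)] in column 1 we have E+F≡R with carry-in 0; given E=9, R=6 and digits 6,9 already taken and all letters distinct, that pins F to 7. So F=7.
Step 4. [col 2: N + M ≡ W (mod 10)] several values work for W in column 2 (N + M ≡ W (mod 10), carry-in 1); try W=4. So W=4.
Step 5. [col 2: N + M ≡ W (mod 10)] column 2 (N + M ≡ W (mod 10), carry-in 1) doesn't pin N yet; pick N=2 and continue ⇒ N=2.
Step 6. [col 2: N + M ≡ W (mod 10)] from column 2 (N=2, W=4, carry-in 1, digits 2,4,6,7,9 already taken and all letters distinct): M must equal 1 ⇒ M=1.
Step 7. [col 3: M + N ≡ L (mod 10)] column 3: given M=1, N=2, carry-in 0, and digits 1,2,4,6,7,9 already taken and all letters distinct, M+N≡L (mod 10) forces L=3. So L=3.
Step 8. [col 4: E + G ≡ W (mod 10)] column 4 reads E+G+carry(0)=W with E=9, W=4; with digits 1,2,3,4,6,7,9 already taken and all letters distinct, the only value for G is 5 ⇒ G=5.

Answer: E=9, F=7, G=5, L=3, M=1, N=2, R=6, W=4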